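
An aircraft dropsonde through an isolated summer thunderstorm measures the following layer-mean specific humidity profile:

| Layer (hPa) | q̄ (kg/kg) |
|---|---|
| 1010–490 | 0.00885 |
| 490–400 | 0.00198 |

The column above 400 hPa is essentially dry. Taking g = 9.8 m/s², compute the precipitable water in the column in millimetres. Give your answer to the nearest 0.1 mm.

PW ≈ 48.8 mm

Precipitable water is the column-integrated vapour mass per unit area: PW = (1/g) Σ q̄ Δp, with q in kg/kg and Δp in Pa (1 kg/m² of water = 1 mm).
Layer 1010–490 hPa: Δp = 520 hPa = 52000 Pa, q̄ = 0.00885 kg/kg → 0.00885 × 52000 / 9.8 = 46.96 mm
Layer 490–400 hPa: Δp = 90 hPa = 9000 Pa, q̄ = 0.00198 kg/kg → 0.00198 × 9000 / 9.8 = 1.82 mm
PW = 46.96 + 1.82 = 48.78 ≈ 48.8 mm.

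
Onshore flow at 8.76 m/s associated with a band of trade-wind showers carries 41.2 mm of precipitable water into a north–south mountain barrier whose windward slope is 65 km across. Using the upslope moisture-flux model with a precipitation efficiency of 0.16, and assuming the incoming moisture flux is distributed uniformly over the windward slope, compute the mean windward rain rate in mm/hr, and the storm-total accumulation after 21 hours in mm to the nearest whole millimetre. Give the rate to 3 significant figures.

R ≈ 3.20 mm/hr; total ≈ 67 mm

Incoming column moisture flux per unit ridge length: F = V × PW = 8.76 × 41.2 = 360.912 mm·m/s.
Spread over the 65 km slope with efficiency ε = 0.16: R = ε·F/W = 0.16 × 360.912 / 65000 m = 8.884e-04 mm/s.
R = 8.884e-04 × 3600 = 3.20 mm/hr.
Over 21 h: total = 3.20 × 21 = 67.2 ≈ 67 mm.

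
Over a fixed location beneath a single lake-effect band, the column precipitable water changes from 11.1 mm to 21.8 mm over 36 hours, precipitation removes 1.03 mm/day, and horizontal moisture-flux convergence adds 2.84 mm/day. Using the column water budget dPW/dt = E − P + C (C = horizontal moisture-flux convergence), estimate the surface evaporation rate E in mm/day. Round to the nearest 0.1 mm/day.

E ≈ 5.3 mm/day

dPW/dt = (21.8 − 11.1) mm / (36/24 day) = +7.133 mm/day.
E = dPW/dt + P − C = (+7.133) + 1.03 − (2.84) = 5.3 mm/day.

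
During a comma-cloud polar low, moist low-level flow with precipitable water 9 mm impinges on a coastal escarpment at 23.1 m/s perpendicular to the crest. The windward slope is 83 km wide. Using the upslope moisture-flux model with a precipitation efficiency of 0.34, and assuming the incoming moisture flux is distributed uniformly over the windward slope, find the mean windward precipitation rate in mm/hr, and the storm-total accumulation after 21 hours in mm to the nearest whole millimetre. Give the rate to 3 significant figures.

R ≈ 3.07 mm/hr; total ≈ 64 mm

Incoming column moisture flux per unit ridge length: F = V × PW = 23.1 × 9 = 207.9 mm·m/s.
Spread over the 83 km slope with efficiency ε = 0.34: R = ε·F/W = 0.34 × 207.9 / 83000 m = 8.516e-04 mm/s.
R = 8.516e-04 × 3600 = 3.07 mm/hr.
Over 21 h: total = 3.07 × 21 = 64.47 ≈ 64 mm.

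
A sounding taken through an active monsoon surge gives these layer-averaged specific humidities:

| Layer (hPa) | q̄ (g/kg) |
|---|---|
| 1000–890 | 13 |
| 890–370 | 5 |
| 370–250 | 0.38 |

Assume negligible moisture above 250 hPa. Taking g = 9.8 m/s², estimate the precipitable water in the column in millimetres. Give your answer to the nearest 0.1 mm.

PW ≈ 41.6 mm

Precipitable water is the column-integrated vapour mass per unit area: PW = (1/g) Σ q̄ Δp, with q in kg/kg and Δp in Pa (1 kg/m² of water = 1 mm).
Layer 1000–890 hPa: Δp = 110 hPa = 11000 Pa, q̄ = 0.013 kg/kg → 0.013 × 11000 / 9.8 = 14.59 mm
Layer 890–370 hPa: Δp = 520 hPa = 52000 Pa, q̄ = 0.005 kg/kg → 0.005 × 52000 / 9.8 = 26.53 mm
Layer 370–250 hPa: Δp = 120 hPa = 12000 Pa, q̄ = 0.00038 kg/kg → 0.00038 × 12000 / 9.8 = 0.47 mm
PW = 14.59 + 26.53 + 0.47 = 41.59 ≈ 41.6 mm.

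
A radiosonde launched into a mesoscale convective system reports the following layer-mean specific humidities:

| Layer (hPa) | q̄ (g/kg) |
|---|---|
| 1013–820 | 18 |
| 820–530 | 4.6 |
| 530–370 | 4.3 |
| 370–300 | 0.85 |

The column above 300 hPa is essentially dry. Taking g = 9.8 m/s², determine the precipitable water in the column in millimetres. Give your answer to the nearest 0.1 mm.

PW ≈ 56.7 mm

Precipitable water is the column-integrated vapour mass per unit area: PW = (1/g) Σ q̄ Δp, with q in kg/kg and Δp in Pa (1 kg/m² of water = 1 mm).
Layer 1013–820 hPa: Δp = 193 hPa = 19300 Pa, q̄ = 0.018 kg/kg → 0.018 × 19300 / 9.8 = 35.45 mm
Layer 820–530 hPa: Δp = 290 hPa = 29000 Pa, q̄ = 0.0046 kg/kg → 0.0046 × 29000 / 9.8 = 13.61 mm
Layer 530–370 hPa: Δp = 160 hPa = 16000 Pa, q̄ = 0.0043 kg/kg → 0.0043 × 16000 / 9.8 = 7.02 mm
Layer 370–300 hPa: Δp = 70 hPa = 7000 Pa, q̄ = 0.00085 kg/kg → 0.00085 × 7000 / 9.8 = 0.61 mm
PW = 35.45 + 13.61 + 7.02 + 0.61 = 56.69 ≈ 56.7 mm.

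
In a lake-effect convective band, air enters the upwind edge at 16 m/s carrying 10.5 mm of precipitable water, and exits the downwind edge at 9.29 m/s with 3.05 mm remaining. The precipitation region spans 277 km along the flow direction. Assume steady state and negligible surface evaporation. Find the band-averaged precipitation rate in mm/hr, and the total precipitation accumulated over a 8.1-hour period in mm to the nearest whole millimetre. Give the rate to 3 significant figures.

Column moisture flux per unit crosswind length is F = V × PW.
Inflow: F_in = 16 × 10.5 = 168 mm·m/s
Outflow: F_out = 9.29 × 3.05 = 28.3345 mm·m/s
Steady-state rate R = (F_in − F_out)/L = (168 − 28.3345) / 277000 m = 5.042e-04 mm/s.
R = 5.042e-04 × 3600 = 1.82 mm/hr.
Over 8.1 h: total = 1.82 × 8.1 = 14.742 ≈ 15 mm.

R ≈ 1.82 mm/hr; total ≈ 15 mm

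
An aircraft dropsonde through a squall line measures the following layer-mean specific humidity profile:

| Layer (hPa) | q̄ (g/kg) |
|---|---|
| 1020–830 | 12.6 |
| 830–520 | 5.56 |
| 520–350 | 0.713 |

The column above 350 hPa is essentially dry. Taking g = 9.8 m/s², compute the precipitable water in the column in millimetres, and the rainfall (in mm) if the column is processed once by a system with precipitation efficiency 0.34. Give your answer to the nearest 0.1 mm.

PW ≈ 43.3 mm; rainfall ≈ 14.7 mm

Precipitable water is the column-integrated vapour mass per unit area: PW = (1/g) Σ q̄ Δp, with q in kg/kg and Δp in Pa (1 kg/m² of water = 1 mm).
Layer 1020–830 hPa: Δp = 190 hPa = 19000 Pa, q̄ = 0.0126 kg/kg → 0.0126 × 19000 / 9.8 = 24.43 mm
Layer 830–520 hPa: Δp = 310 hPa = 31000 Pa, q̄ = 0.00556 kg/kg → 0.00556 × 31000 / 9.8 = 17.59 mm
Layer 520–350 hPa: Δp = 170 hPa = 17000 Pa, q̄ = 0.000713 kg/kg → 0.000713 × 17000 / 9.8 = 1.24 mm
PW = 24.43 + 17.59 + 1.24 = 43.26 ≈ 43.3 mm.
Rainfall = ε × PW = 0.34 × 43.3 = 14.7 mm.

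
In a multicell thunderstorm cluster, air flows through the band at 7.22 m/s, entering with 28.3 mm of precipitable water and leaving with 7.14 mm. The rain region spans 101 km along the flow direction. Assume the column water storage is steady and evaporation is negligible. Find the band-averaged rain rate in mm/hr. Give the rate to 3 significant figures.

Column moisture flux per unit crosswind length is F = V × PW.
Inflow: F_in = 7.22 × 28.3 = 204.326 mm·m/s
Outflow: F_out = 7.22 × 7.14 = 51.5508 mm·m/s
Steady-state rate R = (F_in − F_out)/L = (204.326 − 51.5508) / 101000 m = 1.513e-03 mm/s.
R = 1.513e-03 × 3600 = 5.45 mm/hr.

R ≈ 5.45 mm/hr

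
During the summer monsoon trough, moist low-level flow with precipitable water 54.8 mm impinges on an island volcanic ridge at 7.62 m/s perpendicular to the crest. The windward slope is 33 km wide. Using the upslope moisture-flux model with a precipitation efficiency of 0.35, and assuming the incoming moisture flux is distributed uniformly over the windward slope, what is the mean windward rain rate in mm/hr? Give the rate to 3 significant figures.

R ≈ 15.9 mm/hr

Incoming column moisture flux per unit ridge length: F = V × PW = 7.62 × 54.8 = 417.576 mm·m/s.
Spread over the 33 km slope with efficiency ε = 0.35: R = ε·F/W = 0.35 × 417.576 / 33000 m = 4.429e-03 mm/s.
R = 4.429e-03 × 3600 = 15.9 mm/hr.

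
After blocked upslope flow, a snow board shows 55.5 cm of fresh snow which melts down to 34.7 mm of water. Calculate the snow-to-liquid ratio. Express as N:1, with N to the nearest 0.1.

ratio ≈ 16.0

Ratio = snow depth / SWE = 555 mm / 34.7 mm = 16.0, i.e. 16.0:1.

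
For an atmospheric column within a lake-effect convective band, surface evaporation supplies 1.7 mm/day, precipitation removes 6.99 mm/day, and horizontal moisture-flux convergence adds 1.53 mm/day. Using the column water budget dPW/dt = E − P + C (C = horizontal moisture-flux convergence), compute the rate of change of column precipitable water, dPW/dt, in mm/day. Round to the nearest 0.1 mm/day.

dPW/dt ≈ -3.8 mm/day

dPW/dt = E − P + C = 1.7 − 6.99 + (1.53) = -3.8 mm/day.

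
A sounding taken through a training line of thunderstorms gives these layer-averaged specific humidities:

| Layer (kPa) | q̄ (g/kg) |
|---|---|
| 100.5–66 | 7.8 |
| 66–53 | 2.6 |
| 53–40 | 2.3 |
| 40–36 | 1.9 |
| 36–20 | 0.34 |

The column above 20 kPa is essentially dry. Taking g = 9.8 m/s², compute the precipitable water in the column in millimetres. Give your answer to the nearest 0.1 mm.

PW ≈ 35.3 mm

Precipitable water is the column-integrated vapour mass per unit area: PW = (1/g) Σ q̄ Δp, with q in kg/kg and Δp in Pa (1 kg/m² of water = 1 mm).
Layer 100.5–66 kPa: Δp = 345 hPa = 34500 Pa, q̄ = 0.0078 kg/kg → 0.0078 × 34500 / 9.8 = 27.46 mm
Layer 66–53 kPa: Δp = 130 hPa = 13000 Pa, q̄ = 0.0026 kg/kg → 0.0026 × 13000 / 9.8 = 3.45 mm
Layer 53–40 kPa: Δp = 130 hPa = 13000 Pa, q̄ = 0.0023 kg/kg → 0.0023 × 13000 / 9.8 = 3.05 mm
Layer 40–36 kPa: Δp = 40 hPa = 4000 Pa, q̄ = 0.0019 kg/kg → 0.0019 × 4000 / 9.8 = 0.78 mm
Layer 36–20 kPa: Δp = 160 hPa = 16000 Pa, q̄ = 0.00034 kg/kg → 0.00034 × 16000 / 9.8 = 0.56 mm
PW = 27.46 + 3.45 + 3.05 + 0.78 + 0.56 = 35.30 ≈ 35.3 mm.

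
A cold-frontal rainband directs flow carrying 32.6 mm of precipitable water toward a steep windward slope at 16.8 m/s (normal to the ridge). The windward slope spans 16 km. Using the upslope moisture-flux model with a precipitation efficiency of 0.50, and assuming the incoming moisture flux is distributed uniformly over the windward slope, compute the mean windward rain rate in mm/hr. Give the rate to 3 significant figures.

Incoming column moisture flux per unit ridge length: F = V × PW = 16.8 × 32.6 = 547.68 mm·m/s.
Spread over the 16 km slope with efficiency ε = 0.50: R = ε·F/W = 0.50 × 547.68 / 16000 m = 1.712e-02 mm/s.
R = 1.712e-02 × 3600 = 61.6 mm/hr.

R ≈ 61.6 mm/hr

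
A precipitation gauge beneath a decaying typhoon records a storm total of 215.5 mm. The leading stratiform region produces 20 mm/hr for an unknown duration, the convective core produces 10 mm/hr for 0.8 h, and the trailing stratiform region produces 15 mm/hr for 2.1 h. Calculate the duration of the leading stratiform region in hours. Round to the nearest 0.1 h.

duration ≈ 8.8 h

Known phases: 10 × 0.8 + 15 × 2.1 = 8 + 31.5 = 39.5 mm.
Remaining depth = 215.5 − 39.5 = 176 mm.
Duration = 176 / 20 = 8.8 h.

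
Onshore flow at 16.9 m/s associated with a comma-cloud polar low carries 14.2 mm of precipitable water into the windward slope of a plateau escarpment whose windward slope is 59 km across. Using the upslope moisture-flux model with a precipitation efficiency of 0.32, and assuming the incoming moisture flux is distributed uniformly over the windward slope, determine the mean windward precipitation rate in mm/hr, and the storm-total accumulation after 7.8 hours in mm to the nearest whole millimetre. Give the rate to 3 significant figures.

Incoming column moisture flux per unit ridge length: F = V × PW = 16.9 × 14.2 = 239.98 mm·m/s.
Spread over the 59 km slope with efficiency ε = 0.32: R = ε·F/W = 0.32 × 239.98 / 59000 m = 1.302e-03 mm/s.
R = 1.302e-03 × 3600 = 4.69 mm/hr.
Over 7.8 h: total = 4.69 × 7.8 = 36.582 ≈ 37 mm.

R ≈ 4.69 mm/hr; total ≈ 37 mm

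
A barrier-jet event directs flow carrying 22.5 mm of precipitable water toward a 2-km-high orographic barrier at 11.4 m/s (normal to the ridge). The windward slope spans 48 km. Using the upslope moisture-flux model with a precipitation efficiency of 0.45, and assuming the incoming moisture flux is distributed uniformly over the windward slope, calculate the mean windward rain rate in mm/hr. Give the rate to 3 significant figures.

R ≈ 8.66 mm/hr

Incoming column moisture flux per unit ridge length: F = V × PW = 11.4 × 22.5 = 256.5 mm·m/s.
Spread over the 48 km slope with efficiency ε = 0.45: R = ε·F/W = 0.45 × 256.5 / 48000 m = 2.405e-03 mm/s.
R = 2.405e-03 × 3600 = 8.66 mm/hr.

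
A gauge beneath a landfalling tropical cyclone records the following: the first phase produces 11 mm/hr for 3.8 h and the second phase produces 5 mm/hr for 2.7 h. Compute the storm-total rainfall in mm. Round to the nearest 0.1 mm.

Total = Σ Rᵢ Δtᵢ = 11 × 3.8 + 5 × 2.7
      = 41.8 + 13.5 = 55.3 mm.

total ≈ 55.3 mm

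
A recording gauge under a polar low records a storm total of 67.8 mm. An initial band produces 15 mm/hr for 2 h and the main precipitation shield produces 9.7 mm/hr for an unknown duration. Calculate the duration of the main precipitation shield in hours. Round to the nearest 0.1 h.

duration ≈ 3.9 h

Known phases: 15 × 2 = 30 mm.
Remaining depth = 67.8 − 30 = 37.8 mm.
Duration = 37.8 / 9.7 = 3.9 h.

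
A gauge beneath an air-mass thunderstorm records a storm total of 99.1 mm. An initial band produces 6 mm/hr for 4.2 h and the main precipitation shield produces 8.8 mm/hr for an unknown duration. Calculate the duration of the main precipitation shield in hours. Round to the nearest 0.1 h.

Known phases: 6 × 4.2 = 25.2 mm.
Remaining depth = 99.1 − 25.2 = 73.9 mm.
Duration = 73.9 / 8.8 = 8.4 h.

duration ≈ 8.4 h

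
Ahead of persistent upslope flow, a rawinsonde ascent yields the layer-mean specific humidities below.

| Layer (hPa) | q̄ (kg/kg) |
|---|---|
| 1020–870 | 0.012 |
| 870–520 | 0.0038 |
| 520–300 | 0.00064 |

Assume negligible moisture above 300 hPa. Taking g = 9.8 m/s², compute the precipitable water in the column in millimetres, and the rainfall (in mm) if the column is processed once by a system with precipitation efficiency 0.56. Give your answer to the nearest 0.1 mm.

Precipitable water is the column-integrated vapour mass per unit area: PW = (1/g) Σ q̄ Δp, with q in kg/kg and Δp in Pa (1 kg/m² of water = 1 mm).
Layer 1020–870 hPa: Δp = 150 hPa = 15000 Pa, q̄ = 0.012 kg/kg → 0.012 × 15000 / 9.8 = 18.37 mm
Layer 870–520 hPa: Δp = 350 hPa = 35000 Pa, q̄ = 0.0038 kg/kg → 0.0038 × 35000 / 9.8 = 13.57 mm
Layer 520–300 hPa: Δp = 220 hPa = 22000 Pa, q̄ = 0.00064 kg/kg → 0.00064 × 22000 / 9.8 = 1.44 mm
PW = 18.37 + 13.57 + 1.44 = 33.38 ≈ 33.4 mm.
Rainfall = ε × PW = 0.56 × 33.4 = 18.7 mm.

PW ≈ 33.4 mm; rainfall ≈ 18.7 mm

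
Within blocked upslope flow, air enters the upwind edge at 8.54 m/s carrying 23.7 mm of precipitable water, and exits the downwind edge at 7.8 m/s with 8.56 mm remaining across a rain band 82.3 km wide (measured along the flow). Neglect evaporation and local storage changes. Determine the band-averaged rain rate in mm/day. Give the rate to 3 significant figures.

Column moisture flux per unit crosswind length is F = V × PW.
Inflow: F_in = 8.54 × 23.7 = 202.398 mm·m/s
Outflow: F_out = 7.8 × 8.56 = 66.768 mm·m/s
Steady-state rate R = (F_in − F_out)/L = (202.398 − 66.768) / 82300 m = 1.648e-03 mm/s.
R = 1.648e-03 × 3600 × 24 = 142 mm/day.

R ≈ 142 mm/day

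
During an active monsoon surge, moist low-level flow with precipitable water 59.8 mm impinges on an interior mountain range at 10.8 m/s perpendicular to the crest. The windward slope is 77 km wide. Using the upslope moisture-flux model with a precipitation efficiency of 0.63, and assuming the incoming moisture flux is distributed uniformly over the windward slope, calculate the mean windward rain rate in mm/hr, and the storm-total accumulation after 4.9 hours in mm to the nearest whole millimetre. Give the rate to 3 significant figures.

R ≈ 19.0 mm/hr; total ≈ 93 mm

Incoming column moisture flux per unit ridge length: F = V × PW = 10.8 × 59.8 = 645.84 mm·m/s.
Spread over the 77 km slope with efficiency ε = 0.63: R = ε·F/W = 0.63 × 645.84 / 77000 m = 5.284e-03 mm/s.
R = 5.284e-03 × 3600 = 19.0 mm/hr.
Over 4.9 h: total = 19.0 × 4.9 = 93.1 ≈ 93 mm.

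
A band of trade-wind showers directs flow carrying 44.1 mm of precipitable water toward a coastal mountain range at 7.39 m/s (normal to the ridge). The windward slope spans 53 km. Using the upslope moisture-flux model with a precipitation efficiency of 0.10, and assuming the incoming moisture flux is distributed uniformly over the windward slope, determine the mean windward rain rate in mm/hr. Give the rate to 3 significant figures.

R ≈ 2.21 mm/hr

Incoming column moisture flux per unit ridge length: F = V × PW = 7.39 × 44.1 = 325.899 mm·m/s.
Spread over the 53 km slope with efficiency ε = 0.10: R = ε·F/W = 0.10 × 325.899 / 53000 m = 6.149e-04 mm/s.
R = 6.149e-04 × 3600 = 2.21 mm/hr.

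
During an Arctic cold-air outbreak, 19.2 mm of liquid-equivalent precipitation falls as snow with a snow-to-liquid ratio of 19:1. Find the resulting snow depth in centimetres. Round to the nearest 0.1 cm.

snow depth ≈ 36.5 cm

Snow depth = liquid × ratio = 19.2 mm × 19 = 364.8 mm = 36.5 cm.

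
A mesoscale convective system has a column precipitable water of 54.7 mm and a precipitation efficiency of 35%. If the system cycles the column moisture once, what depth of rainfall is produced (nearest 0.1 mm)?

Rainfall = ε × PW = 0.35 × 54.7 = 19.1 mm.

rainfall ≈ 19.1 mm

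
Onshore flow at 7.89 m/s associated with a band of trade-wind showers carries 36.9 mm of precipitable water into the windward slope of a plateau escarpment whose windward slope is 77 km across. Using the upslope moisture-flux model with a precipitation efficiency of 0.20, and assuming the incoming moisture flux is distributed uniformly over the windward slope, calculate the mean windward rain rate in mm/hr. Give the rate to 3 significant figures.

Incoming column moisture flux per unit ridge length: F = V × PW = 7.89 × 36.9 = 291.141 mm·m/s.
Spread over the 77 km slope with efficiency ε = 0.20: R = ε·F/W = 0.20 × 291.141 / 77000 m = 7.562e-04 mm/s.
R = 7.562e-04 × 3600 = 2.72 mm/hr.

R ≈ 2.72 mm/hr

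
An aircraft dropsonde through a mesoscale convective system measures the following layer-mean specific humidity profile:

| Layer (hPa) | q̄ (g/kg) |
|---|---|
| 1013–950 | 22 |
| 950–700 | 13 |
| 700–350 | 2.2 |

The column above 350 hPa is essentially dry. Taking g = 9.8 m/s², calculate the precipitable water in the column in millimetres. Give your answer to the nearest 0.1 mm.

PW ≈ 55.2 mm

Precipitable water is the column-integrated vapour mass per unit area: PW = (1/g) Σ q̄ Δp, with q in kg/kg and Δp in Pa (1 kg/m² of water = 1 mm).
Layer 1013–950 hPa: Δp = 63 hPa = 6300 Pa, q̄ = 0.022 kg/kg → 0.022 × 6300 / 9.8 = 14.14 mm
Layer 950–700 hPa: Δp = 250 hPa = 25000 Pa, q̄ = 0.013 kg/kg → 0.013 × 25000 / 9.8 = 33.16 mm
Layer 700–350 hPa: Δp = 350 hPa = 35000 Pa, q̄ = 0.0022 kg/kg → 0.0022 × 35000 / 9.8 = 7.86 mm
PW = 14.14 + 33.16 + 7.86 = 55.16 ≈ 55.2 mm.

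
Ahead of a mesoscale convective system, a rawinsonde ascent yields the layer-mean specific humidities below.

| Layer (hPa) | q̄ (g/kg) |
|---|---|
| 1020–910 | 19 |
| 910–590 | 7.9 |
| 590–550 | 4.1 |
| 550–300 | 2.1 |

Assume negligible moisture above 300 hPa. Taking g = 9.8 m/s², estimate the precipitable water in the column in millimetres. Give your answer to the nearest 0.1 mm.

Precipitable water is the column-integrated vapour mass per unit area: PW = (1/g) Σ q̄ Δp, with q in kg/kg and Δp in Pa (1 kg/m² of water = 1 mm).
Layer 1020–910 hPa: Δp = 110 hPa = 11000 Pa, q̄ = 0.019 kg/kg → 0.019 × 11000 / 9.8 = 21.33 mm
Layer 910–590 hPa: Δp = 320 hPa = 32000 Pa, q̄ = 0.0079 kg/kg → 0.0079 × 32000 / 9.8 = 25.80 mm
Layer 590–550 hPa: Δp = 40 hPa = 4000 Pa, q̄ = 0.0041 kg/kg → 0.0041 × 4000 / 9.8 = 1.67 mm
Layer 550–300 hPa: Δp = 250 hPa = 25000 Pa, q̄ = 0.0021 kg/kg → 0.0021 × 25000 / 9.8 = 5.36 mm
PW = 21.33 + 25.80 + 1.67 + 5.36 = 54.16 ≈ 54.2 mm.

PW ≈ 54.2 mm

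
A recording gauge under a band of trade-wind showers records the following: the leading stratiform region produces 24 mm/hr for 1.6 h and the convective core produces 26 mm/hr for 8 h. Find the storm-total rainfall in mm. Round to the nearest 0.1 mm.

Total = Σ Rᵢ Δtᵢ = 24 × 1.6 + 26 × 8
      = 38.4 + 208 = 246.4 mm.

total ≈ 246.4 mm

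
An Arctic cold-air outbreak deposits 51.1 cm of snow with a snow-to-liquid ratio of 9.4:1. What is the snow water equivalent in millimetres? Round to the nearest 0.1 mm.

SWE = snow depth / ratio = 51.1 cm / 9.4 = 5.436 cm = 54.4 mm.

SWE ≈ 54.4 mm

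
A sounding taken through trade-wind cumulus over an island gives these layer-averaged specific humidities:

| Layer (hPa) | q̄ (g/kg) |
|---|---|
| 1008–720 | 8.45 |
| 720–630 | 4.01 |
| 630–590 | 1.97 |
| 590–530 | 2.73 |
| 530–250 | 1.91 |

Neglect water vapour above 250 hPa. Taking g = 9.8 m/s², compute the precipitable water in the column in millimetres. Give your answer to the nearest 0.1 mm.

Precipitable water is the column-integrated vapour mass per unit area: PW = (1/g) Σ q̄ Δp, with q in kg/kg and Δp in Pa (1 kg/m² of water = 1 mm).
Layer 1008–720 hPa: Δp = 288 hPa = 28800 Pa, q̄ = 0.00845 kg/kg → 0.00845 × 28800 / 9.8 = 24.83 mm
Layer 720–630 hPa: Δp = 90 hPa = 9000 Pa, q̄ = 0.00401 kg/kg → 0.00401 × 9000 / 9.8 = 3.68 mm
Layer 630–590 hPa: Δp = 40 hPa = 4000 Pa, q̄ = 0.00197 kg/kg → 0.00197 × 4000 / 9.8 = 0.80 mm
Layer 590–530 hPa: Δp = 60 hPa = 6000 Pa, q̄ = 0.00273 kg/kg → 0.00273 × 6000 / 9.8 = 1.67 mm
Layer 530–250 hPa: Δp = 280 hPa = 28000 Pa, q̄ = 0.00191 kg/kg → 0.00191 × 28000 / 9.8 = 5.46 mm
PW = 24.83 + 3.68 + 0.80 + 1.67 + 5.46 = 36.44 ≈ 36.4 mm.

PW ≈ 36.4 mm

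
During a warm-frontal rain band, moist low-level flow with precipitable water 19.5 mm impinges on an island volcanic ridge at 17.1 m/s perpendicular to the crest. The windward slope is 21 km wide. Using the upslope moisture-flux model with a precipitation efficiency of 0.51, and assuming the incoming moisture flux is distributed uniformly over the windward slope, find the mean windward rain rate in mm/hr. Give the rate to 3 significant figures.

Incoming column moisture flux per unit ridge length: F = V × PW = 17.1 × 19.5 = 333.45 mm·m/s.
Spread over the 21 km slope with efficiency ε = 0.51: R = ε·F/W = 0.51 × 333.45 / 21000 m = 8.098e-03 mm/s.
R = 8.098e-03 × 3600 = 29.2 mm/hr.

R ≈ 29.2 mm/hr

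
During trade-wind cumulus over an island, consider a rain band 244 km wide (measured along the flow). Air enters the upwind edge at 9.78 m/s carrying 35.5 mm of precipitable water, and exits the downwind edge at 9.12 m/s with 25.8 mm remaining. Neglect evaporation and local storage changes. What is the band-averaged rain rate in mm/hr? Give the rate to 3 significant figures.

Column moisture flux per unit crosswind length is F = V × PW.
Inflow: F_in = 9.78 × 35.5 = 347.19 mm·m/s
Outflow: F_out = 9.12 × 25.8 = 235.296 mm·m/s
Steady-state rate R = (F_in − F_out)/L = (347.19 − 235.296) / 244000 m = 4.586e-04 mm/s.
R = 4.586e-04 × 3600 = 1.65 mm/hr.

R ≈ 1.65 mm/hr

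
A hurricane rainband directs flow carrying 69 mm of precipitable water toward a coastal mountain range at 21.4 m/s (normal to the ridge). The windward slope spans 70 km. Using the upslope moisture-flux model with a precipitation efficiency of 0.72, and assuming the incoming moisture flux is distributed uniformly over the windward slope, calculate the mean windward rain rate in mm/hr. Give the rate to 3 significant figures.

R ≈ 54.7 mm/hr

Incoming column moisture flux per unit ridge length: F = V × PW = 21.4 × 69 = 1476.6 mm·m/s.
Spread over the 70 km slope with efficiency ε = 0.72: R = ε·F/W = 0.72 × 1476.6 / 70000 m = 1.519e-02 mm/s.
R = 1.519e-02 × 3600 = 54.7 mm/hr.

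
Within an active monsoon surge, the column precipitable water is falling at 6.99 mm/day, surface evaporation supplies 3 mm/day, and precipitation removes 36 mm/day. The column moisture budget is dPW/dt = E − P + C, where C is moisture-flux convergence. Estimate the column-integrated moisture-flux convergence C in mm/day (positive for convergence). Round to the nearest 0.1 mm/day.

dPW/dt = -6.99 mm/day.
C = dPW/dt − E + P = (-6.99) − 3 + 36 = 26.0 mm/day.

C ≈ 26.0 mm/day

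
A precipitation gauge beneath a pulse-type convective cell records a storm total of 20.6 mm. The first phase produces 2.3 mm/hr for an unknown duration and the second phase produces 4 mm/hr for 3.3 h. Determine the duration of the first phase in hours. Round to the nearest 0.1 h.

Known phases: 4 × 3.3 = 13.2 mm.
Remaining depth = 20.6 − 13.2 = 7.4 mm.
Duration = 7.4 / 2.3 = 3.2 h.

duration ≈ 3.2 h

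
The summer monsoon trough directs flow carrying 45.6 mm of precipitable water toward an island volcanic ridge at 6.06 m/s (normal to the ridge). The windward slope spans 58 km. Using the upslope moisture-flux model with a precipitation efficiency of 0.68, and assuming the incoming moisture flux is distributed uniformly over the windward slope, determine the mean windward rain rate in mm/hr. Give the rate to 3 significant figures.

R ≈ 11.7 mm/hr

Incoming column moisture flux per unit ridge length: F = V × PW = 6.06 × 45.6 = 276.336 mm·m/s.
Spread over the 58 km slope with efficiency ε = 0.68: R = ε·F/W = 0.68 × 276.336 / 58000 m = 3.240e-03 mm/s.
R = 3.240e-03 × 3600 = 11.7 mm/hr.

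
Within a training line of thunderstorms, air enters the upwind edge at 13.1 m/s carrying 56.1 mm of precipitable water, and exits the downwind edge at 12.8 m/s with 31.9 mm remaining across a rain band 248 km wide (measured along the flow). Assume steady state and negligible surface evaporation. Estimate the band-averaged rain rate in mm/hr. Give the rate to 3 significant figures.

Column moisture flux per unit crosswind length is F = V × PW.
Inflow: F_in = 13.1 × 56.1 = 734.91 mm·m/s
Outflow: F_out = 12.8 × 31.9 = 408.32 mm·m/s
Steady-state rate R = (F_in − F_out)/L = (734.91 − 408.32) / 248000 m = 1.317e-03 mm/s.
R = 1.317e-03 × 3600 = 4.74 mm/hr.

R ≈ 4.74 mm/hr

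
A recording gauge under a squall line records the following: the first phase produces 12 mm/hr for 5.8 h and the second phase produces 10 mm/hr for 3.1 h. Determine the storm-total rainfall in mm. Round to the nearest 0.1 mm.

total ≈ 100.6 mm

Total = Σ Rᵢ Δtᵢ = 12 × 5.8 + 10 × 3.1
      = 69.6 + 31 = 100.6 mm.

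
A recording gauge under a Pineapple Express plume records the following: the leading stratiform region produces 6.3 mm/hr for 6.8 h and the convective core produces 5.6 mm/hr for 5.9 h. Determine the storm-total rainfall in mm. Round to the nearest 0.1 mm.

Total = Σ Rᵢ Δtᵢ = 6.3 × 6.8 + 5.6 × 5.9
      = 42.84 + 33.04 = 75.9 mm.

total ≈ 75.9 mm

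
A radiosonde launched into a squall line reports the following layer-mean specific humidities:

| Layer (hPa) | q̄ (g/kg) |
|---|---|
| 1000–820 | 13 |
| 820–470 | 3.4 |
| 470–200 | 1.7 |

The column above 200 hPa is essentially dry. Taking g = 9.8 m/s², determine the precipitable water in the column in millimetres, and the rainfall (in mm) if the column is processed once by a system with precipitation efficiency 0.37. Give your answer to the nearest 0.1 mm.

PW ≈ 40.7 mm; rainfall ≈ 15.1 mm

Precipitable water is the column-integrated vapour mass per unit area: PW = (1/g) Σ q̄ Δp, with q in kg/kg and Δp in Pa (1 kg/m² of water = 1 mm).
Layer 1000–820 hPa: Δp = 180 hPa = 18000 Pa, q̄ = 0.013 kg/kg → 0.013 × 18000 / 9.8 = 23.88 mm
Layer 820–470 hPa: Δp = 350 hPa = 35000 Pa, q̄ = 0.0034 kg/kg → 0.0034 × 35000 / 9.8 = 12.14 mm
Layer 470–200 hPa: Δp = 270 hPa = 27000 Pa, q̄ = 0.0017 kg/kg → 0.0017 × 27000 / 9.8 = 4.68 mm
PW = 23.88 + 12.14 + 4.68 = 40.70 ≈ 40.7 mm.
Rainfall = ε × PW = 0.37 × 40.7 = 15.1 mm.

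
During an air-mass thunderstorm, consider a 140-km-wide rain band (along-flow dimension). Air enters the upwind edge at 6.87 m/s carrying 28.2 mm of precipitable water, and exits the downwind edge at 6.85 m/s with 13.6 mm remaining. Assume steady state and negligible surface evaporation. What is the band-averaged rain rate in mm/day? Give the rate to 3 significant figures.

Column moisture flux per unit crosswind length is F = V × PW.
Inflow: F_in = 6.87 × 28.2 = 193.734 mm·m/s
Outflow: F_out = 6.85 × 13.6 = 93.16 mm·m/s
Steady-state rate R = (F_in − F_out)/L = (193.734 − 93.16) / 140000 m = 7.184e-04 mm/s.
R = 7.184e-04 × 3600 × 24 = 62.1 mm/day.

R ≈ 62.1 mm/day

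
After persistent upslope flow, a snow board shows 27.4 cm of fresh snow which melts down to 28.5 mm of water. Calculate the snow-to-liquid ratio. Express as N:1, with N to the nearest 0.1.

ratio ≈ 9.6

Ratio = snow depth / SWE = 274 mm / 28.5 mm = 9.6, i.e. 9.6:1.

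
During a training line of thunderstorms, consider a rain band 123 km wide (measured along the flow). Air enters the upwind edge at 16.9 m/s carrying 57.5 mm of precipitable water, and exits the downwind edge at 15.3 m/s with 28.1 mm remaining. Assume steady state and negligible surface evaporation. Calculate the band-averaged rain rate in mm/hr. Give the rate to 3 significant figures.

R ≈ 15.9 mm/hr

Column moisture flux per unit crosswind length is F = V × PW.
Inflow: F_in = 16.9 × 57.5 = 971.75 mm·m/s
Outflow: F_out = 15.3 × 28.1 = 429.93 mm·m/s
Steady-state rate R = (F_in − F_out)/L = (971.75 − 429.93) / 123000 m = 4.405e-03 mm/s.
R = 4.405e-03 × 3600 = 15.9 mm/hr.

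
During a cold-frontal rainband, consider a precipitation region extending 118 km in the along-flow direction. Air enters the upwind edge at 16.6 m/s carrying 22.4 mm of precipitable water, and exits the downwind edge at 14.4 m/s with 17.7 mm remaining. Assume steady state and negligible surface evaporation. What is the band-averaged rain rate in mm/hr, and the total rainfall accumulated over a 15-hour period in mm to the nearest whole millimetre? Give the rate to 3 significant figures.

R ≈ 3.57 mm/hr; total ≈ 54 mm

Column moisture flux per unit crosswind length is F = V × PW.
Inflow: F_in = 16.6 × 22.4 = 371.84 mm·m/s
Outflow: F_out = 14.4 × 17.7 = 254.88 mm·m/s
Steady-state rate R = (F_in − F_out)/L = (371.84 − 254.88) / 118000 m = 9.912e-04 mm/s.
R = 9.912e-04 × 3600 = 3.57 mm/hr.
Over 15 h: total = 3.57 × 15 = 53.55 ≈ 54 mm.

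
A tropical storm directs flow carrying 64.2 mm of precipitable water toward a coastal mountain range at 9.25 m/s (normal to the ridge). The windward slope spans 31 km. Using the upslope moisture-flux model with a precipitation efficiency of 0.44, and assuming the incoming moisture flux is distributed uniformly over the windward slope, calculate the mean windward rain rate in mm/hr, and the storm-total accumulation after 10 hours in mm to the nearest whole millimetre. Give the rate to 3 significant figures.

R ≈ 30.3 mm/hr; total ≈ 303 mm

Incoming column moisture flux per unit ridge length: F = V × PW = 9.25 × 64.2 = 593.85 mm·m/s.
Spread over the 31 km slope with efficiency ε = 0.44: R = ε·F/W = 0.44 × 593.85 / 31000 m = 8.429e-03 mm/s.
R = 8.429e-03 × 3600 = 30.3 mm/hr.
Over 10 h: total = 30.3 × 10 = 303 mm.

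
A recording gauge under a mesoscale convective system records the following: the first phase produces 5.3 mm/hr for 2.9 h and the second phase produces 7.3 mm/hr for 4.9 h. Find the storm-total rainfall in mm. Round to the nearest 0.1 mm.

Total = Σ Rᵢ Δtᵢ = 5.3 × 2.9 + 7.3 × 4.9
      = 15.37 + 35.77 = 51.1 mm.

total ≈ 51.1 mm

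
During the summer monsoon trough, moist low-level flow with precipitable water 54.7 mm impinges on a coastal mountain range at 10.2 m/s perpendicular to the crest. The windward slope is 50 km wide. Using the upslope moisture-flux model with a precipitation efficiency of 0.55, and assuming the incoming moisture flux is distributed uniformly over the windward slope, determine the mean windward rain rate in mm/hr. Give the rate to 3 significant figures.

Incoming column moisture flux per unit ridge length: F = V × PW = 10.2 × 54.7 = 557.94 mm·m/s.
Spread over the 50 km slope with efficiency ε = 0.55: R = ε·F/W = 0.55 × 557.94 / 50000 m = 6.137e-03 mm/s.
R = 6.137e-03 × 3600 = 22.1 mm/hr.

R ≈ 22.1 mm/hr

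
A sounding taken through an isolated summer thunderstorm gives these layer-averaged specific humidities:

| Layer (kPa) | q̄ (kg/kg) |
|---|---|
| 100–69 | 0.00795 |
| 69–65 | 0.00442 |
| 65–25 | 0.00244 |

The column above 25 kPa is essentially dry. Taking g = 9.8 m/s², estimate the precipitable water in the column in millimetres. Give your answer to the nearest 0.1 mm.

PW ≈ 36.9 mm

Precipitable water is the column-integrated vapour mass per unit area: PW = (1/g) Σ q̄ Δp, with q in kg/kg and Δp in Pa (1 kg/m² of water = 1 mm).
Layer 100–69 kPa: Δp = 310 hPa = 31000 Pa, q̄ = 0.00795 kg/kg → 0.00795 × 31000 / 9.8 = 25.15 mm
Layer 69–65 kPa: Δp = 40 hPa = 4000 Pa, q̄ = 0.00442 kg/kg → 0.00442 × 4000 / 9.8 = 1.80 mm
Layer 65–25 kPa: Δp = 400 hPa = 40000 Pa, q̄ = 0.00244 kg/kg → 0.00244 × 40000 / 9.8 = 9.96 mm
PW = 25.15 + 1.80 + 9.96 = 36.91 ≈ 36.9 mm.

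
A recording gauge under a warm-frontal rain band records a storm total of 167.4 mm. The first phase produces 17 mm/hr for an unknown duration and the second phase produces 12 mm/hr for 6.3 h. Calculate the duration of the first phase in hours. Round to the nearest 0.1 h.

Known phases: 12 × 6.3 = 75.6 mm.
Remaining depth = 167.4 − 75.6 = 91.8 mm.
Duration = 91.8 / 17 = 5.4 h.

duration ≈ 5.4 h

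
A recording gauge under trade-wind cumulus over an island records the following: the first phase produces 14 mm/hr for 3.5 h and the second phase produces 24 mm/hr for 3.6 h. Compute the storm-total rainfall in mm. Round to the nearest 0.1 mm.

Total = Σ Rᵢ Δtᵢ = 14 × 3.5 + 24 × 3.6
      = 49 + 86.4 = 135.4 mm.

total ≈ 135.4 mm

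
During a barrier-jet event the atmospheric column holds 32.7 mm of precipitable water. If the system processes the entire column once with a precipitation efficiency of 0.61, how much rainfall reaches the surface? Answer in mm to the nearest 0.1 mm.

Rainfall = ε × PW = 0.61 × 32.7 = 19.9 mm.

rainfall ≈ 19.9 mm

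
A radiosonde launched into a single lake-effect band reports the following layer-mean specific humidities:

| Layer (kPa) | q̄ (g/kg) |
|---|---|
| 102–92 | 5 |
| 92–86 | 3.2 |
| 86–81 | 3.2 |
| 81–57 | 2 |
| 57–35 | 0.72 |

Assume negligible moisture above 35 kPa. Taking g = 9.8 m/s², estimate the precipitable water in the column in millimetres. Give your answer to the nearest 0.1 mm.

Precipitable water is the column-integrated vapour mass per unit area: PW = (1/g) Σ q̄ Δp, with q in kg/kg and Δp in Pa (1 kg/m² of water = 1 mm).
Layer 102–92 kPa: Δp = 100 hPa = 10000 Pa, q̄ = 0.005 kg/kg → 0.005 × 10000 / 9.8 = 5.10 mm
Layer 92–86 kPa: Δp = 60 hPa = 6000 Pa, q̄ = 0.0032 kg/kg → 0.0032 × 6000 / 9.8 = 1.96 mm
Layer 86–81 kPa: Δp = 50 hPa = 5000 Pa, q̄ = 0.0032 kg/kg → 0.0032 × 5000 / 9.8 = 1.63 mm
Layer 81–57 kPa: Δp = 240 hPa = 24000 Pa, q̄ = 0.002 kg/kg → 0.002 × 24000 / 9.8 = 4.90 mm
Layer 57–35 kPa: Δp = 220 hPa = 22000 Pa, q̄ = 0.00072 kg/kg → 0.00072 × 22000 / 9.8 = 1.62 mm
PW = 5.10 + 1.96 + 1.63 + 4.90 + 1.62 = 15.21 ≈ 15.2 mm.

PW ≈ 15.2 mm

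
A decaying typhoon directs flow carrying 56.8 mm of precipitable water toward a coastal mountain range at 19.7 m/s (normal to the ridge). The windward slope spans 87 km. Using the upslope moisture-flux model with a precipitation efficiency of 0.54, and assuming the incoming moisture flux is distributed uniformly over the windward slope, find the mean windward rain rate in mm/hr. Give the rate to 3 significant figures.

Incoming column moisture flux per unit ridge length: F = V × PW = 19.7 × 56.8 = 1118.96 mm·m/s.
Spread over the 87 km slope with efficiency ε = 0.54: R = ε·F/W = 0.54 × 1118.96 / 87000 m = 6.945e-03 mm/s.
R = 6.945e-03 × 3600 = 25.0 mm/hr.

R ≈ 25.0 mm/hr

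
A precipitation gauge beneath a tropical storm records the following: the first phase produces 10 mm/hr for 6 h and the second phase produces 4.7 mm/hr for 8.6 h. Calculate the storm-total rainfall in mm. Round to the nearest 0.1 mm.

Total = Σ Rᵢ Δtᵢ = 10 × 6 + 4.7 × 8.6
      = 60 + 40.42 = 100.4 mm.

total ≈ 100.4 mm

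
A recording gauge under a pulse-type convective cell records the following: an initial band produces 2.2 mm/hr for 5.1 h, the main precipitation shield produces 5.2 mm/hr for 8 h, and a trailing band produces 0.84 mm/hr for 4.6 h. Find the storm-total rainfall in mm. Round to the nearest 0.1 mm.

Total = Σ Rᵢ Δtᵢ = 2.2 × 5.1 + 5.2 × 8 + 0.84 × 4.6
      = 11.22 + 41.6 + 3.864 = 56.7 mm.

total ≈ 56.7 mm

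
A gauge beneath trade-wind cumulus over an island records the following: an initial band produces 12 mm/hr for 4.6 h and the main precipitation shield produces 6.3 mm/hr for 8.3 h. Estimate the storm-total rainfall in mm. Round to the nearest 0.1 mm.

Total = Σ Rᵢ Δtᵢ = 12 × 4.6 + 6.3 × 8.3
      = 55.2 + 52.29 = 107.5 mm.

total ≈ 107.5 mm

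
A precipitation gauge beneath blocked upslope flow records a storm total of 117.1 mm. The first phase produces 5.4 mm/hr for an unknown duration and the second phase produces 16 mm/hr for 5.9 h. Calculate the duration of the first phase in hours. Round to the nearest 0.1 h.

Known phases: 16 × 5.9 = 94.4 mm.
Remaining depth = 117.1 − 94.4 = 22.7 mm.
Duration = 22.7 / 5.4 = 4.2 h.

duration ≈ 4.2 h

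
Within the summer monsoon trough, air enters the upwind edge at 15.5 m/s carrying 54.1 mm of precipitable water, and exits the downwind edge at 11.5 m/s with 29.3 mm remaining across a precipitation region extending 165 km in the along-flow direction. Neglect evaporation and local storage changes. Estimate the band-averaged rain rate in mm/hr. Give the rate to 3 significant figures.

R ≈ 10.9 mm/hr

Column moisture flux per unit crosswind length is F = V × PW.
Inflow: F_in = 15.5 × 54.1 = 838.55 mm·m/s
Outflow: F_out = 11.5 × 29.3 = 336.95 mm·m/s
Steady-state rate R = (F_in − F_out)/L = (838.55 − 336.95) / 165000 m = 3.040e-03 mm/s.
R = 3.040e-03 × 3600 = 10.9 mm/hr.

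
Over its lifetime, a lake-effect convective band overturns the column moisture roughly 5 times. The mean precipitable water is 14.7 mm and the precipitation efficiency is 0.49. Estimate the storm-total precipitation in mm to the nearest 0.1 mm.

precipitation ≈ 36.0 mm

Each cycle deposits ε × PW = 0.49 × 14.7 = 7.203 mm.
Over 5 cycles: 5 × 7.203 = 36.0 mm.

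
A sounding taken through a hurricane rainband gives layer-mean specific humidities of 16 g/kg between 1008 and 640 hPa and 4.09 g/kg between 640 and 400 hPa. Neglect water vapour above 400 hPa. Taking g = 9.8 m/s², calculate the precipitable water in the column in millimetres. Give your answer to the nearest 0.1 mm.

Precipitable water is the column-integrated vapour mass per unit area: PW = (1/g) Σ q̄ Δp, with q in kg/kg and Δp in Pa (1 kg/m² of water = 1 mm).
Layer 1008–640 hPa: Δp = 368 hPa = 36800 Pa, q̄ = 0.016 kg/kg → 0.016 × 36800 / 9.8 = 60.08 mm
Layer 640–400 hPa: Δp = 240 hPa = 24000 Pa, q̄ = 0.00409 kg/kg → 0.00409 × 24000 / 9.8 = 10.02 mm
PW = 60.08 + 10.02 = 70.10 ≈ 70.1 mm.

PW ≈ 70.1 mm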